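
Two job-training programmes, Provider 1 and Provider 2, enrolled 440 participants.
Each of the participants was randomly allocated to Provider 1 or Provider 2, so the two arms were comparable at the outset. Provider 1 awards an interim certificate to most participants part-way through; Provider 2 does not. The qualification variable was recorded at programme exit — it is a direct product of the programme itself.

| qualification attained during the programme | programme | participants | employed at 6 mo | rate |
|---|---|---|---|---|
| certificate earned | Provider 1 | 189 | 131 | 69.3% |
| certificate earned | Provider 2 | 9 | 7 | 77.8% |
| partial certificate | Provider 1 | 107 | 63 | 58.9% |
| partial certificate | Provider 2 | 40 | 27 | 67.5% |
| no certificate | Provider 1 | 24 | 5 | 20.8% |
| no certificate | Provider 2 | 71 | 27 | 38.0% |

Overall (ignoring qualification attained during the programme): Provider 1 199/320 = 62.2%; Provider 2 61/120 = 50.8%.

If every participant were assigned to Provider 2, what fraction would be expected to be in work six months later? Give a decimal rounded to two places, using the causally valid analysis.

The qualification attained during the programme-specific comparison favours Provider 2 throughout, but the pooled figures favour Provider 1. The question is whether to condition on qualification attained during the programme.
Stratifying would compare programmes among participants the programmes themselves sorted into qualification attained during the programme groups — a form of selection on an intermediate. The unconditioned pooled rates give the total causal effect.
So P(outcome | do(Provider 2)) is just the pooled rate for Provider 2: 61/120 = 0.508.

0.51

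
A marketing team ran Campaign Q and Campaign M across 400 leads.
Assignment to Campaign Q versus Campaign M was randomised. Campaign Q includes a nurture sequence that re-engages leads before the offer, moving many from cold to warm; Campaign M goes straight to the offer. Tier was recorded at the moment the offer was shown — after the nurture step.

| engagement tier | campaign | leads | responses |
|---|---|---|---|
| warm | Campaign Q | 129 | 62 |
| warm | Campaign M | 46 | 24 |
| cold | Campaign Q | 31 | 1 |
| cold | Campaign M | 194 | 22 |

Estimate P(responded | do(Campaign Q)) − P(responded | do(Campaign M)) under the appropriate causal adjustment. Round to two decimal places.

+0.20

The stratified and pooled comparisons disagree (Campaign M wins within each engagement tier; Campaign Q wins overall), so the answer turns on the causal role of engagement tier.
Stratifying would compare campaigns among leads the campaigns themselves sorted into engagement tier groups — a form of selection on an intermediate. The unconditioned pooled rates give the total causal effect.
The causal difference is the pooled difference: 0.394 − 0.192 = +0.202.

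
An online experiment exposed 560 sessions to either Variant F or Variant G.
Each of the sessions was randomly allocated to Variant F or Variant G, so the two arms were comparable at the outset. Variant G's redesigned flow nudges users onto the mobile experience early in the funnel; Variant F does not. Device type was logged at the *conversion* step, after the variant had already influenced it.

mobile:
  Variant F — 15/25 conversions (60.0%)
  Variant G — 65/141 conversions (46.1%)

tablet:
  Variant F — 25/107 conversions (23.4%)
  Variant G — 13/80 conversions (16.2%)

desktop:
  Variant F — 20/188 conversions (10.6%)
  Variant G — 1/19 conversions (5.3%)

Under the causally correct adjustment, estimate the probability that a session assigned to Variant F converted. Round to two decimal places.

Variant F is higher inside every device type stratum but Variant G is higher in aggregate. Whether to stratify depends on how device type relates to the variant.
Stratifying would compare variants among sessions the variants themselves sorted into device type groups — a form of selection on an intermediate. The unconditioned pooled rates give the total causal effect.
So P(outcome | do(Variant F)) is just the pooled rate for Variant F: 60/320 = 0.188.

0.19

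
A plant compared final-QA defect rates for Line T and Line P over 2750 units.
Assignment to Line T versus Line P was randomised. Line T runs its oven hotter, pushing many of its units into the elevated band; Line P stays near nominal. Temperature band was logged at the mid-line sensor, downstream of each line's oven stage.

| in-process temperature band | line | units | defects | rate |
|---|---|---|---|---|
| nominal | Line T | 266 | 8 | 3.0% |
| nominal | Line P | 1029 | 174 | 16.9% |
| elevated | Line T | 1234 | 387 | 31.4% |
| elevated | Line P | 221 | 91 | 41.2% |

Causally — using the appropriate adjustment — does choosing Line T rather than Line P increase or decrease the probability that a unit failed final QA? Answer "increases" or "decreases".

increases

In-process temperature band is recorded after the line and is itself shifted by it — it sits on the causal path from line to outcome. Conditioning on a mediator would strip out part of the effect we want; the pooled comparison gives the total causal effect.
Pooled: Line T 26.3% vs Line P 21.2%; Line P is lower overall.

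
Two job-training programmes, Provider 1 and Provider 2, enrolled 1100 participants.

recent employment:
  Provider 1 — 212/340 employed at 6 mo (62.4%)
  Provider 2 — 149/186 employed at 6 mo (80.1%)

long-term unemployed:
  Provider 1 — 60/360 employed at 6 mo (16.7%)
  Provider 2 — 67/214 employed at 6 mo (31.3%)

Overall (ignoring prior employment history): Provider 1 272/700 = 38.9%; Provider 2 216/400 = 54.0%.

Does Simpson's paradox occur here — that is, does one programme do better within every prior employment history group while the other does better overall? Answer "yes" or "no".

Within each prior employment history level (recent employment 62.4% vs 80.1%; long-term unemployed 16.7% vs 31.3%), Provider 2 has the higher rate every time. Pooled: 38.9% vs 54.0% — Provider 2 has the higher rate overall. They agree.

no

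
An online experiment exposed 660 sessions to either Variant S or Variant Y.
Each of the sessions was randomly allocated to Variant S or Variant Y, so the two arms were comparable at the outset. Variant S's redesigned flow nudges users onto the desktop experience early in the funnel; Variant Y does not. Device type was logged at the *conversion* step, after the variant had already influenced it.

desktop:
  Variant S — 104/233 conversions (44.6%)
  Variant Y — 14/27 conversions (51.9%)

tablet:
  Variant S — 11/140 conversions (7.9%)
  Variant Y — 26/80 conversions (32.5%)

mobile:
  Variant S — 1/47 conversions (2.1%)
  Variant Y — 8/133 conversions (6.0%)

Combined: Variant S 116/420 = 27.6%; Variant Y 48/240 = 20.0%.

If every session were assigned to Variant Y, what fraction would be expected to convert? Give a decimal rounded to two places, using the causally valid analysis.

Because the variant influences device type, device type is a post-treatment mediator, not a confounder. Stratifying on it would bias the estimate; the causal effect is the crude pooled difference.
So P(outcome | do(Variant Y)) is just the pooled rate for Variant Y: 48/240 = 0.200.

0.20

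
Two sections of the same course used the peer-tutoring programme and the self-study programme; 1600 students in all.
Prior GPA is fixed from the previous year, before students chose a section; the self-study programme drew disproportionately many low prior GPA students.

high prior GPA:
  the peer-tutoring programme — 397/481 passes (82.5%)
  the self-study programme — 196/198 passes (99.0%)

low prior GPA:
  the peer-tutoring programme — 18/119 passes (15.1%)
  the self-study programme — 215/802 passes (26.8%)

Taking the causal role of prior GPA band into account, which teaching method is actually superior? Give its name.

Here prior GPA band is a common cause — it drives both which teaching method a case falls under and the outcome. The crude comparison mixes populations; the stratum-specific rates are the causally relevant ones.
Within each level — high prior GPA: 82.5% vs 99.0%; low prior GPA: 15.1% vs 26.8% — the self-study programme is higher every time.

the self-study programme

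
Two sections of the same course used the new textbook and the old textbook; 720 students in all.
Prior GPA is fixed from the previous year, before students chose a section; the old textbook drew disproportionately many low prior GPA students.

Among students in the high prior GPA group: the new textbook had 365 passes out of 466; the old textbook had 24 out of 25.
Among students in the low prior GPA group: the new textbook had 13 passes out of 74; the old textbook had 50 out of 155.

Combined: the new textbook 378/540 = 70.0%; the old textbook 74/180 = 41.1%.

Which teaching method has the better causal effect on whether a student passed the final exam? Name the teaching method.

the old textbook

The stratified and pooled comparisons disagree (the old textbook wins within each prior GPA band; the new textbook wins overall), so the answer turns on the causal role of prior GPA band.
The imbalance in prior GPA band arose from how students were allocated, not from anything the teaching method did; and prior GPA band independently affects the outcome. The pooled gap is confounded — condition on prior GPA band.
Within each level — high prior GPA: 78.3% vs 96.0%; low prior GPA: 17.6% vs 32.3% — the old textbook is higher every time.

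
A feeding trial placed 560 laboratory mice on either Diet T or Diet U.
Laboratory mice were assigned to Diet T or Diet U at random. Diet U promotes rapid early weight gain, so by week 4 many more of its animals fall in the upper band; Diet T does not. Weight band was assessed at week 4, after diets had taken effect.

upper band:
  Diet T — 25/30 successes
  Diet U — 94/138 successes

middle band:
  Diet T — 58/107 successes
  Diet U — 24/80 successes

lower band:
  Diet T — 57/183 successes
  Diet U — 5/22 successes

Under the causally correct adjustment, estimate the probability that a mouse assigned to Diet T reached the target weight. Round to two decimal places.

The distribution of week-4 weight band is itself part of what the diet does — it is an intermediate outcome. Holding it fixed would remove that part of the effect; the total effect is the pooled difference.
So P(outcome | do(Diet T)) is just the pooled rate for Diet T: 140/320 = 0.438.

0.44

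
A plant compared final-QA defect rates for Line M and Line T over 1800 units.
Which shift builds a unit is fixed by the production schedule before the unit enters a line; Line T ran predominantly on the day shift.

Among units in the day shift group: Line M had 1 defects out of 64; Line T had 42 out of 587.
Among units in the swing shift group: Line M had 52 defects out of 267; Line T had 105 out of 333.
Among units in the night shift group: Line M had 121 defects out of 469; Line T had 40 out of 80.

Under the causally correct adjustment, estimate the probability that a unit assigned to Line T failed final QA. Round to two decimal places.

Nothing the line does changes shift; the imbalance is an allocation artefact. With shift also predicting the outcome, the pooled figure is confounded, and the within-stratum comparison is the causal one.
Standardising Line T to the population shift mix: 0.362·42/587 + 0.333·105/333 + 0.305·40/80 = 0.283.

0.28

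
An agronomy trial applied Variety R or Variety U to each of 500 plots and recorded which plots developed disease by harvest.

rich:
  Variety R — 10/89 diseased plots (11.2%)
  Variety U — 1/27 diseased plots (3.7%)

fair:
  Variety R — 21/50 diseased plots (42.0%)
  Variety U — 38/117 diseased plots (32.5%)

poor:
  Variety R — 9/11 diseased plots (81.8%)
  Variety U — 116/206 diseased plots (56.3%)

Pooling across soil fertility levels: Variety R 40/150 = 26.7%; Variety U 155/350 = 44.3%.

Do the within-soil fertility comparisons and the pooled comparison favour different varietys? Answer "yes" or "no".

yes

Within each soil fertility level (rich 11.2% vs 3.7%; fair 42.0% vs 32.5%; poor 81.8% vs 56.3%), Variety U has the lower rate every time. Pooled: 26.7% vs 44.3% — Variety R has the lower rate overall. The two comparisons disagree.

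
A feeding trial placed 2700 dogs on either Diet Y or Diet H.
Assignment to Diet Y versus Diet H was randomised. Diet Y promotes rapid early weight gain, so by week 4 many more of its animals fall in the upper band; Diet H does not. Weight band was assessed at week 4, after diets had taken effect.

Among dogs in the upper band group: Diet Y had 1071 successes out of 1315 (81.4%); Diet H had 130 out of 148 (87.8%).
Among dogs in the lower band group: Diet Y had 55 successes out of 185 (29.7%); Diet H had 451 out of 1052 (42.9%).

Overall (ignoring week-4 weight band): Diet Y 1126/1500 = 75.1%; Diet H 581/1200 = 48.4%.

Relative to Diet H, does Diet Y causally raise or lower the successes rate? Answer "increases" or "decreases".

increases

Diet H is higher inside every week-4 weight band stratum but Diet Y is higher in aggregate. Whether to stratify depends on how week-4 weight band relates to the diet.
Because the diet influences week-4 weight band, week-4 weight band is a post-treatment mediator, not a confounder. Stratifying on it would bias the estimate; the causal effect is the crude pooled difference.
Pooled: Diet Y 75.1% vs Diet H 48.4%; Diet Y is higher overall.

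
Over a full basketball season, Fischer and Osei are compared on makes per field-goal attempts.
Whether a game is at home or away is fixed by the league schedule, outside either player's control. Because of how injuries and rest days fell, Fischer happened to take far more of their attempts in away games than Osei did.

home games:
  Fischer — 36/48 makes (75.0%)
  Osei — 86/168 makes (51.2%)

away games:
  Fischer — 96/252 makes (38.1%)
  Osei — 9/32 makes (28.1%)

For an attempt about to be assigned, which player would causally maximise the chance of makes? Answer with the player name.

Fischer

The stratified and pooled comparisons disagree (Fischer wins within each game venue; Osei wins overall), so the answer turns on the causal role of game venue.
The imbalance in game venue arose from how field-goal attempts were allocated, not from anything the player did; and game venue independently affects the outcome. The pooled gap is confounded — condition on game venue.
Within each level — home games: 75.0% vs 51.2%; away games: 38.1% vs 28.1% — Fischer is higher every time.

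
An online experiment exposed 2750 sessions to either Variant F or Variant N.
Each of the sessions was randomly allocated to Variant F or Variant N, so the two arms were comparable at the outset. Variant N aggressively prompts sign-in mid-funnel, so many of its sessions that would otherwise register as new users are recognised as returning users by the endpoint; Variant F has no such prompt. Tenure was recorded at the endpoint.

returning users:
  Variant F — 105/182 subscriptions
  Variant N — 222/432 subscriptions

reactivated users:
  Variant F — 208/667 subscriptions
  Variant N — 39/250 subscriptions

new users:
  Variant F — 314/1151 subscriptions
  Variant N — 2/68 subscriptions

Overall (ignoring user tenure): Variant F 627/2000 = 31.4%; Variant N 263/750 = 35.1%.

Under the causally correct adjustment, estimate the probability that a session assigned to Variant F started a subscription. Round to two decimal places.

0.31

User tenure here is a post-treatment variable shaped by the variant; conditioning on it would introduce bias rather than remove it. The overall comparison is the causal one.
So P(outcome | do(Variant F)) is just the pooled rate for Variant F: 627/2000 = 0.314.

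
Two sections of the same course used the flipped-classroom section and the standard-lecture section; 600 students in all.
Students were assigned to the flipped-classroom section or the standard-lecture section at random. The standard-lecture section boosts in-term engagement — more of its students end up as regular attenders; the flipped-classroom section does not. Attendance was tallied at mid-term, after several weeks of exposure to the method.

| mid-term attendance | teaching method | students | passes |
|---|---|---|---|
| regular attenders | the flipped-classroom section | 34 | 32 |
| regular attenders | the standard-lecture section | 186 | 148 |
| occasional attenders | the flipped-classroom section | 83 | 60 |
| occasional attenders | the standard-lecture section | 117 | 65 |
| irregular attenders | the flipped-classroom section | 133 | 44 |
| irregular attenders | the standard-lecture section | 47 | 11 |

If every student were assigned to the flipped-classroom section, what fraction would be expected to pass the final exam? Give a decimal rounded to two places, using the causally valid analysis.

Mid-term attendance here is a post-treatment variable shaped by the teaching method; conditioning on it would introduce bias rather than remove it. The overall comparison is the causal one.
So P(outcome | do(the flipped-classroom section)) is just the pooled rate for the flipped-classroom section: 136/250 = 0.544.

0.54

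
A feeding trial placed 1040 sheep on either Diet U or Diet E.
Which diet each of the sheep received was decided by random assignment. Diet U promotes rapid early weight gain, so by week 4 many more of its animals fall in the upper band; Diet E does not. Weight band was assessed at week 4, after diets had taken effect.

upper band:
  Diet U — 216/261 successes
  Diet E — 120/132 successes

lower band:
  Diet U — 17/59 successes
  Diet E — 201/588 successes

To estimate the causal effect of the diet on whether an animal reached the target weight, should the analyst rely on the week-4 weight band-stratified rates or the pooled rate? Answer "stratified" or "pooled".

pooled

Week-4 weight band here is a post-treatment variable shaped by the diet; conditioning on it would introduce bias rather than remove it. The overall comparison is the causal one.
Pooled: Diet U 72.8% vs Diet E 44.6%; Diet U is higher overall.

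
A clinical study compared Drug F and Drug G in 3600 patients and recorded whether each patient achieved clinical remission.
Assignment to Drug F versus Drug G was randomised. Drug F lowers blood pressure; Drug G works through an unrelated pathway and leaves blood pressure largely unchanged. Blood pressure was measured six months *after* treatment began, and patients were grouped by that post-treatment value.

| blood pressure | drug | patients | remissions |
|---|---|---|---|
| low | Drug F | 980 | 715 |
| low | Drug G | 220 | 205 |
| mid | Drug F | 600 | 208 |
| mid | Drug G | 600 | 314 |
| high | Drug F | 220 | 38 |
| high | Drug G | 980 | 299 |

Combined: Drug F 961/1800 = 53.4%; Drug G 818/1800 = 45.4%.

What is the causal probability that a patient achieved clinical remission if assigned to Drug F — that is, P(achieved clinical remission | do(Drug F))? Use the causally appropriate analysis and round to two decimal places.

The distribution of blood pressure is itself part of what the drug does — it is an intermediate outcome. Holding it fixed would remove that part of the effect; the total effect is the pooled difference.
So P(outcome | do(Drug F)) is just the pooled rate for Drug F: 961/1800 = 0.534.

0.53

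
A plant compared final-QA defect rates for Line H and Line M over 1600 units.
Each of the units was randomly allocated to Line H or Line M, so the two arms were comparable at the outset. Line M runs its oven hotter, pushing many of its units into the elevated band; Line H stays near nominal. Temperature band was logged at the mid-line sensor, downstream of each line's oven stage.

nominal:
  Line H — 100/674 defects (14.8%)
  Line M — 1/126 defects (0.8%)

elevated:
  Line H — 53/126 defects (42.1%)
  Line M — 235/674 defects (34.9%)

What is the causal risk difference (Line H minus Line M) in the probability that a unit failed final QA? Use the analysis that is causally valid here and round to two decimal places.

The stratified and pooled comparisons disagree (Line M wins within each in-process temperature band; Line H wins overall), so the answer turns on the causal role of in-process temperature band.
In-process temperature band here is a post-treatment variable shaped by the line; conditioning on it would introduce bias rather than remove it. The overall comparison is the causal one.
The causal difference is the pooled difference: 0.191 − 0.295 = -0.104.

-0.10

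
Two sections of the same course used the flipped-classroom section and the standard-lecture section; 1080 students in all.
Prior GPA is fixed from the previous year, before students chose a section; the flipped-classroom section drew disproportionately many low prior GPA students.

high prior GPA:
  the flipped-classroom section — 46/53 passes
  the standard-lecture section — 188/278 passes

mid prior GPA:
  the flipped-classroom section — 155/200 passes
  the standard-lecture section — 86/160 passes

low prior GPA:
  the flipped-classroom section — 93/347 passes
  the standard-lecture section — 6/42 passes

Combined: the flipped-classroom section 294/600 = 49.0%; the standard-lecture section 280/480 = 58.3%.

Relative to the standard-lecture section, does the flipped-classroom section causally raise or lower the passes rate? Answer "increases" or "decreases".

increases

The imbalance in prior GPA band arose from how students were allocated, not from anything the teaching method did; and prior GPA band independently affects the outcome. The pooled gap is confounded — condition on prior GPA band.
Within each level — high prior GPA: 86.8% vs 67.6%; mid prior GPA: 77.5% vs 53.8%; low prior GPA: 26.8% vs 14.3% — the flipped-classroom section is higher every time.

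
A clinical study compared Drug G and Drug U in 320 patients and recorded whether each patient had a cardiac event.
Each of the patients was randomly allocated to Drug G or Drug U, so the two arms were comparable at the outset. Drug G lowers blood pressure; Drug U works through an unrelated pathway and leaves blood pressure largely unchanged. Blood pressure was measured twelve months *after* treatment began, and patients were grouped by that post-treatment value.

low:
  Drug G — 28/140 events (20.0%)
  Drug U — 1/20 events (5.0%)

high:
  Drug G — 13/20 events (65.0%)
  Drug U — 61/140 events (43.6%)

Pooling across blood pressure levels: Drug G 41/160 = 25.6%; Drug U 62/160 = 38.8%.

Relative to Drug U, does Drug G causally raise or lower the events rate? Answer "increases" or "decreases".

Drug U is lower inside every blood pressure stratum but Drug G is lower in aggregate. Whether to stratify depends on how blood pressure relates to the drug.
The distribution of blood pressure is itself part of what the drug does — it is an intermediate outcome. Holding it fixed would remove that part of the effect; the total effect is the pooled difference.
Pooled: Drug G 25.6% vs Drug U 38.8%; Drug G is lower overall.

decreases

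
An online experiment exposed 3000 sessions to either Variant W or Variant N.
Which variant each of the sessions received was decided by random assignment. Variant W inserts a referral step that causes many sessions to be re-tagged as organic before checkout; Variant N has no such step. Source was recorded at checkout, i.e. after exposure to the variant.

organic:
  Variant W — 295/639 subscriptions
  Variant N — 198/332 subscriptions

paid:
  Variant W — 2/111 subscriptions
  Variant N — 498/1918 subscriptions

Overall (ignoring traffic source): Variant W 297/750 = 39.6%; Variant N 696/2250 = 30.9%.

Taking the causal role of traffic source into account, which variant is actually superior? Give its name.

The stratified and pooled comparisons disagree (Variant N wins within each traffic source; Variant W wins overall), so the answer turns on the causal role of traffic source.
Traffic source is downstream of the variant. One should not condition on a consequence of treatment, so the overall rates are the right comparison.
Pooled: Variant W 39.6% vs Variant N 30.9%; Variant W is higher overall.

Variant W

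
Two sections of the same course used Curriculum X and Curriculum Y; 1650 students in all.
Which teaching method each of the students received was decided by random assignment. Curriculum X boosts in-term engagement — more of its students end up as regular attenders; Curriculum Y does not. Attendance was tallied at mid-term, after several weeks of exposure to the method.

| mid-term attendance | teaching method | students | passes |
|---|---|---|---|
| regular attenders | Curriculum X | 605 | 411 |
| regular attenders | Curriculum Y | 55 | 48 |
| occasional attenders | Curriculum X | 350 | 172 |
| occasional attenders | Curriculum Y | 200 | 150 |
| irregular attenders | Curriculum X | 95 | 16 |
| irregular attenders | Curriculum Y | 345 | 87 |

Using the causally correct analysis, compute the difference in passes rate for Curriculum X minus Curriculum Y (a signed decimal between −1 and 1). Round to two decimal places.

Mid-term attendance lies on the pathway teaching method → mid-term attendance → outcome, so adjusting for it blocks the indirect effect. For the total causal effect of teaching method, use the unadjusted pooled rates.
The causal difference is the pooled difference: 0.570 − 0.475 = +0.095.

+0.10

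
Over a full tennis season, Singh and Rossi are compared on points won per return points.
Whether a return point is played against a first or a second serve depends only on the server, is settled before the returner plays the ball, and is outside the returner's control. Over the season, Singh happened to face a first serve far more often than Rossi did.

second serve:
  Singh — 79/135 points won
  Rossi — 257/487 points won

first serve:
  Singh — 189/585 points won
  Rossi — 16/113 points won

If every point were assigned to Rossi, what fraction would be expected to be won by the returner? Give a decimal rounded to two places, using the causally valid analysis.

Serve type differs across players for reasons unrelated to any effect of the player itself, and it separately predicts the outcome — a classic confounder. We must compare within serve type levels.
Standardising Rossi to the population serve type mix: 0.471·257/487 + 0.529·16/113 = 0.324.

0.32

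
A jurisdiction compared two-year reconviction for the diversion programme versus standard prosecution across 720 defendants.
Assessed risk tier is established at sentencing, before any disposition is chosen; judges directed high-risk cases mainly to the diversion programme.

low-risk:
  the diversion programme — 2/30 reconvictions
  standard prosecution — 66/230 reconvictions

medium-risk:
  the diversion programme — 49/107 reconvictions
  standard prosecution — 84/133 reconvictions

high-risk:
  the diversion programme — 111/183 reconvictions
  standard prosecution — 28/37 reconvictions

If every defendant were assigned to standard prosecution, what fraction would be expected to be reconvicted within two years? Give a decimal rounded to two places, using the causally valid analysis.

0.55

The stratified and pooled comparisons disagree (the diversion programme wins within each assessed risk tier; standard prosecution wins overall), so the answer turns on the causal role of assessed risk tier.
Assessed risk tier differs across dispositions for reasons unrelated to any effect of the disposition itself, and it separately predicts the outcome — a classic confounder. We must compare within assessed risk tier levels.
Standardising standard prosecution to the population assessed risk tier mix: 0.361·66/230 + 0.333·84/133 + 0.306·28/37 = 0.545.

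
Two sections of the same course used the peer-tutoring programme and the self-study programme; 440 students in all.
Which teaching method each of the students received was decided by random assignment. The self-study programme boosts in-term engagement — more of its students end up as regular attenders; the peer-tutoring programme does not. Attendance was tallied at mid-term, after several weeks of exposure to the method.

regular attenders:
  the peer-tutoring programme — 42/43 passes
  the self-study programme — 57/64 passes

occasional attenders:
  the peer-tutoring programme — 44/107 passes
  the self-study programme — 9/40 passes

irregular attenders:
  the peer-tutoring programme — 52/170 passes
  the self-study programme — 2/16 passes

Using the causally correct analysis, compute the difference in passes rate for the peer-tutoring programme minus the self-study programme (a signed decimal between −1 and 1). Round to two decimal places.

the peer-tutoring programme is higher inside every mid-term attendance stratum but the self-study programme is higher in aggregate. Whether to stratify depends on how mid-term attendance relates to the teaching method.
Because the teaching method influences mid-term attendance, mid-term attendance is a post-treatment mediator, not a confounder. Stratifying on it would bias the estimate; the causal effect is the crude pooled difference.
The causal difference is the pooled difference: 0.431 − 0.567 = -0.135.

-0.14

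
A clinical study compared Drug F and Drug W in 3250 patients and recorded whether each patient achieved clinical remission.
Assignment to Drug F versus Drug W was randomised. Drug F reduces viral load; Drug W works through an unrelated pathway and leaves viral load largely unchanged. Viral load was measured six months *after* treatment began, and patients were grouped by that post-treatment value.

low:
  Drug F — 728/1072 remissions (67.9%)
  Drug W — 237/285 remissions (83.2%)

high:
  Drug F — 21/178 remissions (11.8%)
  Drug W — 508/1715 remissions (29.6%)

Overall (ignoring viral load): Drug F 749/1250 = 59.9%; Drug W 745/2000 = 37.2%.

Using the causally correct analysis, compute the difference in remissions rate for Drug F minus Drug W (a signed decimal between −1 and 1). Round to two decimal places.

Within every viral load level Drug W has the higher rate, yet pooled Drug F does — Simpson's reversal.
Viral load here is a post-treatment variable shaped by the drug; conditioning on it would introduce bias rather than remove it. The overall comparison is the causal one.
The causal difference is the pooled difference: 0.599 − 0.372 = +0.227.

+0.23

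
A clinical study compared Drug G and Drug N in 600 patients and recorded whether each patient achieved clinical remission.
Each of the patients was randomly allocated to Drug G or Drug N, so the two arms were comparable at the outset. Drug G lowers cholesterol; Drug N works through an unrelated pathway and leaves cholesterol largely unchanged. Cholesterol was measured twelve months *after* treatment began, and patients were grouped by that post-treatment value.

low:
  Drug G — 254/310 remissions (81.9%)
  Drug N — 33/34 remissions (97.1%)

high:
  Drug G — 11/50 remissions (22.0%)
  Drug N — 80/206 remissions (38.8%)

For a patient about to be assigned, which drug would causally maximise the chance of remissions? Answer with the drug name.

Cholesterol is downstream of the drug. One should not condition on a consequence of treatment, so the overall rates are the right comparison.
Pooled: Drug G 73.6% vs Drug N 47.1%; Drug G is higher overall.

Drug G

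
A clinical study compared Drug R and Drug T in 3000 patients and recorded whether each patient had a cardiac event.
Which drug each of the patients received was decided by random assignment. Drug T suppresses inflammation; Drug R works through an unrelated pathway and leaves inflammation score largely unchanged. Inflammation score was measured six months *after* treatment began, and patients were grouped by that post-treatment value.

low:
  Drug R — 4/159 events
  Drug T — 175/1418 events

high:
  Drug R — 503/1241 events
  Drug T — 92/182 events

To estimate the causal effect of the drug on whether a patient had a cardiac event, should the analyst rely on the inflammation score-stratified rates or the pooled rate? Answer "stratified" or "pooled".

Stratifying would compare drugs among patients the drugs themselves sorted into inflammation score groups — a form of selection on an intermediate. The unconditioned pooled rates give the total causal effect.
Pooled: Drug R 36.2% vs Drug T 16.7%; Drug T is lower overall.

pooled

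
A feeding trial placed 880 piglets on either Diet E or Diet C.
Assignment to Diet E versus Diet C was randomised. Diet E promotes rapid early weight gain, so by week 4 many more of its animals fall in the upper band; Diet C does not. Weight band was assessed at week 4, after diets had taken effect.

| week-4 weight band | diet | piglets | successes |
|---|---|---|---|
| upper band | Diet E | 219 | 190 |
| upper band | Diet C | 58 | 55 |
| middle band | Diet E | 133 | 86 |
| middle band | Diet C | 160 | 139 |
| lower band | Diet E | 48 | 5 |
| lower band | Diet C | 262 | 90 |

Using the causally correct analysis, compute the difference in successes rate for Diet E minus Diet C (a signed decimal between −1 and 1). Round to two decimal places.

+0.11

Within every week-4 weight band level Diet C has the higher rate, yet pooled Diet E does — Simpson's reversal.
Stratifying would compare diets among piglets the diets themselves sorted into week-4 weight band groups — a form of selection on an intermediate. The unconditioned pooled rates give the total causal effect.
The causal difference is the pooled difference: 0.703 − 0.592 = +0.111.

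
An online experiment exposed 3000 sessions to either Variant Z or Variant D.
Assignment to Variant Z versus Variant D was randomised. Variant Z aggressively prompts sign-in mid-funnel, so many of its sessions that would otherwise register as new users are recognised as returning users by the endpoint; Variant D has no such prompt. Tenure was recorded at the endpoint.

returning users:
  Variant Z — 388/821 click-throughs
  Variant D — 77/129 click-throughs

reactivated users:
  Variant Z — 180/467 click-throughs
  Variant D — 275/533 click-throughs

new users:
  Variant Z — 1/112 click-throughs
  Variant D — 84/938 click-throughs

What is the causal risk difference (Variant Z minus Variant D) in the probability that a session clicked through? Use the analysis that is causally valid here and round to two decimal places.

+0.13

User tenure is recorded after the variant and is itself shifted by it — it sits on the causal path from variant to outcome. Conditioning on a mediator would strip out part of the effect we want; the pooled comparison gives the total causal effect.
The causal difference is the pooled difference: 0.406 − 0.273 = +0.134.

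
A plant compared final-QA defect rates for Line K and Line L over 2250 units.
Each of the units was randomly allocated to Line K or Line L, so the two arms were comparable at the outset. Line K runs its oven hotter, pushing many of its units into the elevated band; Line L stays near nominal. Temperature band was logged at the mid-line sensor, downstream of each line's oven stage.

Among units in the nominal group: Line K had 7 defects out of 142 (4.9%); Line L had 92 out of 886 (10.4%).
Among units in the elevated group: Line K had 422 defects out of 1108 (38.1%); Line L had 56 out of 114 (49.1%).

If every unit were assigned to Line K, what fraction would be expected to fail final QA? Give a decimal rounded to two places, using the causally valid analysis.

In-process temperature band is downstream of the line. One should not condition on a consequence of treatment, so the overall rates are the right comparison.
So P(outcome | do(Line K)) is just the pooled rate for Line K: 429/1250 = 0.343.

0.34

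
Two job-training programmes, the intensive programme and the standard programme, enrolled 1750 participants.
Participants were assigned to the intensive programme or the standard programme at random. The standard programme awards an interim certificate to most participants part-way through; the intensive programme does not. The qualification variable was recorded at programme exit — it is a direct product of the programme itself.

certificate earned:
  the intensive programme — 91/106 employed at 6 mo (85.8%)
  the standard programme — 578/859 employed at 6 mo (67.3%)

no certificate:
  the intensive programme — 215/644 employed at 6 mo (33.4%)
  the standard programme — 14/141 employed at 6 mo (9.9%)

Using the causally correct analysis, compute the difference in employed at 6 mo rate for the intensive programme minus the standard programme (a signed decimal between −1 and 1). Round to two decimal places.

Qualification attained during the programme lies on the pathway programme → qualification attained during the programme → outcome, so adjusting for it blocks the indirect effect. For the total causal effect of programme, use the unadjusted pooled rates.
The causal difference is the pooled difference: 0.408 − 0.592 = -0.184.

-0.18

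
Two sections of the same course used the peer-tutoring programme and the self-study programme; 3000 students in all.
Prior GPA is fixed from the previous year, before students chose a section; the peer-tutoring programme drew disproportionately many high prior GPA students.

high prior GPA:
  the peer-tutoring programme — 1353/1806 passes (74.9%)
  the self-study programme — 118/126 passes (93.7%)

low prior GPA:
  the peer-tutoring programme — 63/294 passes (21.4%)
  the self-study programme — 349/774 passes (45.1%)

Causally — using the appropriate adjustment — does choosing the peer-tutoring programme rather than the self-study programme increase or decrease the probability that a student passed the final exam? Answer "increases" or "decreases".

decreases

Prior GPA band satisfies the back-door criterion: it is not a descendant of the teaching method, and it blocks the spurious path from teaching method to outcome. Adjusting for it (i.e., using the within-prior GPA band rates) gives the causal effect.
Within each level — high prior GPA: 74.9% vs 93.7%; low prior GPA: 21.4% vs 45.1% — the self-study programme is higher every time.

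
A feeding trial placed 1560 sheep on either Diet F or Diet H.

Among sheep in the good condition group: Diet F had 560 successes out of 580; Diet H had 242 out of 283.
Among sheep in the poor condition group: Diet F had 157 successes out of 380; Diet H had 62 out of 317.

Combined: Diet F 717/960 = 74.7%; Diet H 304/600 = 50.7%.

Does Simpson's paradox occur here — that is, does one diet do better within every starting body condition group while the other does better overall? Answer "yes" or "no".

Within each starting body condition level (good condition 96.6% vs 85.5%; poor condition 41.3% vs 19.6%), Diet F has the higher rate every time. Pooled: 74.7% vs 50.7% — Diet F has the higher rate overall. They agree.

no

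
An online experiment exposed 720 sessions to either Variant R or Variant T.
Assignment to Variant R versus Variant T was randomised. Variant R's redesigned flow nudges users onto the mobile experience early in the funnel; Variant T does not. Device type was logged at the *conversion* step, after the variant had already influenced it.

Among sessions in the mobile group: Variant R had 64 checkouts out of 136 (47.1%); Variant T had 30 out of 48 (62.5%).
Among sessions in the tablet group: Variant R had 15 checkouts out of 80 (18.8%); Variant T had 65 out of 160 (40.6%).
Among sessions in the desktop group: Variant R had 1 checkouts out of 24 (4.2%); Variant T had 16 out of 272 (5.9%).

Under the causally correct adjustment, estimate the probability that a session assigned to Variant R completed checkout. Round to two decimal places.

0.33

The device type-specific comparison favours Variant T throughout, but the pooled figures favour Variant R. The question is whether to condition on device type.
Device type lies on the pathway variant → device type → outcome, so adjusting for it blocks the indirect effect. For the total causal effect of variant, use the unadjusted pooled rates.
So P(outcome | do(Variant R)) is just the pooled rate for Variant R: 80/240 = 0.333.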